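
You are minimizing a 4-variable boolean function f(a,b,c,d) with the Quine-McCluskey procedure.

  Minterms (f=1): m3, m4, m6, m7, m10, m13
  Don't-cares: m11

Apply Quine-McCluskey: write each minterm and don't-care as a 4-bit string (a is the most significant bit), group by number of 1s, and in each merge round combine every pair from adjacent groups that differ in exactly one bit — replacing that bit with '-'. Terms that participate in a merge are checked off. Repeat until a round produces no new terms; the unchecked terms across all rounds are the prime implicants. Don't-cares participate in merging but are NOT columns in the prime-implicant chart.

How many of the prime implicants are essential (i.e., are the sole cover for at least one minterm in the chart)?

3

[col 0] 0011*, 0100*, 0110*, 0111*, 1010*, 1011*, 1101
[col 1] -011, 0-11, 01-0, 011-, 101-
Prime implicants: -011, 0-11, 01-0, 011-, 101-, 1101
PI chart (minterm → PIs covering it):
  3 | -011,0-11
  4 | 01-0  (sole → essential)
  6 | 01-0,011-
  7 | 0-11,011-
  10 | 101-  (sole → essential)
  13 | 1101  (sole → essential)
Essential prime implicants: 01-0, 101-, 1101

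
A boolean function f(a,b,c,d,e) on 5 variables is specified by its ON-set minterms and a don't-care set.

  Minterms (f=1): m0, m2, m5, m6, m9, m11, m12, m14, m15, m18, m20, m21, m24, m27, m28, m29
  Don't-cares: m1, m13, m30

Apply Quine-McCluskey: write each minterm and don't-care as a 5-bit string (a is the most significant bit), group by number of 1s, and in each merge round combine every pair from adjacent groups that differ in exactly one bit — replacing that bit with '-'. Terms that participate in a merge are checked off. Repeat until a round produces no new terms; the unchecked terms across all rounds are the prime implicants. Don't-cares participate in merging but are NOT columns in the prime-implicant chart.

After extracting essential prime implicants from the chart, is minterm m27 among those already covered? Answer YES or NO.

YES

Round 0: 00000✓ 00001✓ 00010✓ 00101✓ 00110✓ 01001✓ 01011✓ 01100✓ 01101✓ 01110✓ 01111✓ 10010✓ 10100✓ 10101✓ 11000✓ 11011✓ 11100✓ 11101✓ 11110✓
Round 1: -0010 -0101✓ -1011 -1100✓ -1101✓ -1110✓ 0-001✓ 0-101✓ 0-110 00-01✓ 00-10 000-0 0000- 01-01✓ 01-11✓ 010-1✓ 011-0✓ 011-1✓ 0110-✓ 0111-✓ 1-100✓ 1-101✓ 1010-✓ 11-00 111-0✓ 1110-✓
Round 2: --101 -11-0 -110- 0--01 01--1 011-- 1-10-
PIs = {--101, -0010, -1011, -11-0, -110-, 0--01, 0-110, 00-10, 000-0, 0000-, 01--1, 011--, 1-10-, 11-00}
Coverage chart:
  m0: 000-0,0000-
  m2: -0010,00-10,000-0
  m5: --101,0--01
  m6: 0-110,00-10
  m9: 0--01,01--1
  m11: -1011,01--1
  m12: -11-0,-110-,011--
  m14: -11-0,0-110,011--
  m15: 01--1,011--
  m18: -0010 ←essential
  m20: 1-10- ←essential
  m21: --101,1-10-
  m24: 11-00 ←essential
  m27: -1011 ←essential
  m28: -11-0,-110-,1-10-,11-00
  m29: --101,-110-,1-10-
Essential: -0010, -1011, 1-10-, 11-00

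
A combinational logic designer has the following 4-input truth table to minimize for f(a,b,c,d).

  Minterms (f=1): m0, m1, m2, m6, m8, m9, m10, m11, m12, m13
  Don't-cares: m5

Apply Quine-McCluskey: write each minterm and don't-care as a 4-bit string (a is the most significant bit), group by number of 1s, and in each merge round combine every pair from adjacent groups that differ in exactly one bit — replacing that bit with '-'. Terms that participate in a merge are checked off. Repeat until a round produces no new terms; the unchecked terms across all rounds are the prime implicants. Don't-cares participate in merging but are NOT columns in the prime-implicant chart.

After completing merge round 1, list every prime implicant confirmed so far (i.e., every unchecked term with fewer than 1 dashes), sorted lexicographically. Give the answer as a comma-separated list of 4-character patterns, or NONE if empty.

Round 0: 0000✓ 0001✓ 0010✓ 0101✓ 0110✓ 1000✓ 1001✓ 1010✓ 1011✓ 1100✓ 1101✓
Round 1: -000✓ -001✓ -010✓ -101✓ 0-01✓ 0-10 00-0✓ 000-✓ 1-00✓ 1-01✓ 10-0✓ 10-1✓ 100-✓ 101-✓ 110-✓
Round 2: --01 -0-0 -00- 1-0- 10--
PIs = {--01, -0-0, -00-, 0-10, 1-0-, 10--}

NONE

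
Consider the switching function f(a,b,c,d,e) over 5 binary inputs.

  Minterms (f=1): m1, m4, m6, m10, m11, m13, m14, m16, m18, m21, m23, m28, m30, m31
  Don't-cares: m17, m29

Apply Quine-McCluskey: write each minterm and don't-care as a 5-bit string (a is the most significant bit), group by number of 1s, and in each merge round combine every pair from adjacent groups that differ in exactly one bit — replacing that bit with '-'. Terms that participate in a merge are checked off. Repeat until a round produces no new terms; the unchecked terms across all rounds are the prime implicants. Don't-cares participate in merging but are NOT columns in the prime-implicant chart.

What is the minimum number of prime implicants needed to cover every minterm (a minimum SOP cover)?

8

size-2^0 implicants → 00001(✓)  00100(✓)  00110(✓)  01010(✓)  01011(✓)  01101(✓)  01110(✓)  10000(✓)  10001(✓)  10010(✓)  10101(✓)  10111(✓)  11100(✓)  11101(✓)  11110(✓)  11111(✓)
size-2^1 implicants → -0001  -1101  -1110  0-110  001-0  01-10  0101-  1-101(✓)  1-111(✓)  10-01  100-0  1000-  101-1(✓)  111-0(✓)  111-1(✓)  1110-(✓)  1111-(✓)
size-2^2 implicants → 1-1-1  111--
Unchecked terms (primes): -0001, -1101, -1110, 0-110, 001-0, 01-10, 0101-, 1-1-1, 10-01, 100-0, 1000-, 111--
Minterm coverage:
  m1 ⊆ -0001 [E]
  m4 ⊆ 001-0 [E]
  m6 ⊆ 0-110,001-0
  m10 ⊆ 01-10,0101-
  m11 ⊆ 0101- [E]
  m13 ⊆ -1101 [E]
  m14 ⊆ -1110,0-110,01-10
  m16 ⊆ 100-0,1000-
  m18 ⊆ 100-0 [E]
  m21 ⊆ 1-1-1,10-01
  m23 ⊆ 1-1-1 [E]
  m28 ⊆ 111-- [E]
  m30 ⊆ -1110,111--
  m31 ⊆ 1-1-1,111--
E = {-0001, -1101, 001-0, 0101-, 1-1-1, 100-0, 111--}
Petrick residual → -1110
Cover = b'c'd'e + bcd'e + bcde' + a'b'ce' + a'bc'd + ace + ab'c'e' + abc  |cover|=8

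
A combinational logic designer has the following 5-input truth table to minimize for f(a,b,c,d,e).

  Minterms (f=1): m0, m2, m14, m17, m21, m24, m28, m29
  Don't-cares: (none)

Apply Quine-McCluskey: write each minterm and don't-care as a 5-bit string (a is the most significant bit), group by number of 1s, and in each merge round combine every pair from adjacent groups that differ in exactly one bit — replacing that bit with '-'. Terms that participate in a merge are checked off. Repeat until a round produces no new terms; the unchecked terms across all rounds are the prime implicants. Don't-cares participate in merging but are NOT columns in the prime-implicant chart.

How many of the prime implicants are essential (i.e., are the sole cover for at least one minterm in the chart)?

[col 0] 00000*, 00010*, 01110, 10001*, 10101*, 11000*, 11100*, 11101*
[col 1] 000-0, 1-101, 10-01, 11-00, 1110-
Prime implicants: 000-0, 01110, 1-101, 10-01, 11-00, 1110-
PI chart (minterm → PIs covering it):
  0 | 000-0  (sole → essential)
  2 | 000-0  (sole → essential)
  14 | 01110  (sole → essential)
  17 | 10-01  (sole → essential)
  21 | 1-101,10-01
  24 | 11-00  (sole → essential)
  28 | 11-00,1110-
  29 | 1-101,1110-
Essential prime implicants: 000-0, 01110, 10-01, 11-00

4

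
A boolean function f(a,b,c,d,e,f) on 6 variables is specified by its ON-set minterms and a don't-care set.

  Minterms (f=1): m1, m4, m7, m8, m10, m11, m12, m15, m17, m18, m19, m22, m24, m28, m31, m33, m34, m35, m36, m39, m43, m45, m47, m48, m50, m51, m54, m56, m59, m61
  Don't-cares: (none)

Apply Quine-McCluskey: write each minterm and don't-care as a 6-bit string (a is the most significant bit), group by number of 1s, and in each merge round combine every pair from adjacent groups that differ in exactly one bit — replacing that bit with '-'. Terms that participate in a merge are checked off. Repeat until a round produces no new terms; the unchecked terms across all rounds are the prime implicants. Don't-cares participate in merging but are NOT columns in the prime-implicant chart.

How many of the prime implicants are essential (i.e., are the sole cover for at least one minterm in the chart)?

Round 0: 000001✓ 000100✓ 000111✓ 001000✓ 001010✓ 001011✓ 001100✓ 001111✓ 010001✓ 010010✓ 010011✓ 010110✓ 011000✓ 011100✓ 011111✓ 100001✓ 100010✓ 100011✓ 100100✓ 100111✓ 101011✓ 101101✓ 101111✓ 110000✓ 110010✓ 110011✓ 110110✓ 111000✓ 111011✓ 111101✓
Round 1: -00001 -00100 -00111✓ -01011✓ -01111✓ -10010✓ -10011✓ -10110✓ -11000 0-0001 0-1000✓ 0-1100✓ 0-1111 00-100 00-111✓ 001-00✓ 001-11✓ 0010-0 00101- 010-10✓ 0100-1 01001-✓ 011-00✓ 1-0010✓ 1-0011✓ 1-1011✓ 1-1101 10-011✓ 10-111✓ 100-11✓ 1000-1 10001-✓ 101-11✓ 1011-1 11-000 11-011✓ 110-10✓ 1100-0 11001-✓
Round 2: -0-111 -01-11 -10-10 -1001- 0-1-00 1--011 1-001- 10--11
PIs = {-0-111, -00001, -00100, -01-11, -10-10, -1001-, -11000, 0-0001, 0-1-00, 0-1111, 00-100, 0010-0, 00101-, 0100-1, 1--011, 1-001-, 1-1101, 10--11, 1000-1, 1011-1, 11-000, 1100-0}
Coverage chart:
  m1: -00001,0-0001
  m4: -00100,00-100
  m7: -0-111 ←essential
  m8: 0-1-00,0010-0
  m10: 0010-0,00101-
  m11: -01-11,00101-
  m12: 0-1-00,00-100
  m15: -0-111,-01-11,0-1111
  m17: 0-0001,0100-1
  m18: -10-10,-1001-
  m19: -1001-,0100-1
  m22: -10-10 ←essential
  m24: -11000,0-1-00
  m28: 0-1-00 ←essential
  m31: 0-1111 ←essential
  m33: -00001,1000-1
  m34: 1-001- ←essential
  m35: 1--011,1-001-,10--11,1000-1
  m36: -00100 ←essential
  m39: -0-111,10--11
  m43: -01-11,1--011,10--11
  m45: 1-1101,1011-1
  m47: -0-111,-01-11,10--11,1011-1
  m48: 11-000,1100-0
  m50: -10-10,-1001-,1-001-,1100-0
  m51: -1001-,1--011,1-001-
  m54: -10-10 ←essential
  m56: -11000,11-000
  m59: 1--011 ←essential
  m61: 1-1101 ←essential
Essential: -0-111, -00100, -10-10, 0-1-00, 0-1111, 1--011, 1-001-, 1-1101

8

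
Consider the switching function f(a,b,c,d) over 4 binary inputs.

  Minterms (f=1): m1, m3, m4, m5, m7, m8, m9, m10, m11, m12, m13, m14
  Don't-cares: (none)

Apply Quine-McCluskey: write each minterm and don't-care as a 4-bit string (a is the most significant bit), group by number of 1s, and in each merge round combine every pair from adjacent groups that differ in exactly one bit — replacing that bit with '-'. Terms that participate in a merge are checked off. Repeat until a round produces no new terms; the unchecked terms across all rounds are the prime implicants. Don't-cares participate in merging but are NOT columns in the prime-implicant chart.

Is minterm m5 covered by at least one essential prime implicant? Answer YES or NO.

YES

[col 0] 0001*, 0011*, 0100*, 0101*, 0111*, 1000*, 1001*, 1010*, 1011*, 1100*, 1101*, 1110*
[col 1] -001*, -011*, -100*, -101*, 0-01*, 0-11*, 00-1*, 01-1*, 010-*, 1-00*, 1-01*, 1-10*, 10-0*, 10-1*, 100-*, 101-*, 11-0*, 110-*
[col 2] --01, -0-1, -10-, 0--1, 1--0, 1-0-, 10--
Prime implicants: --01, -0-1, -10-, 0--1, 1--0, 1-0-, 10--
PI chart (minterm → PIs covering it):
  1 | --01,-0-1,0--1
  3 | -0-1,0--1
  4 | -10-  (sole → essential)
  5 | --01,-10-,0--1
  7 | 0--1  (sole → essential)
  8 | 1--0,1-0-,10--
  9 | --01,-0-1,1-0-,10--
  10 | 1--0,10--
  11 | -0-1,10--
  12 | -10-,1--0,1-0-
  13 | --01,-10-,1-0-
  14 | 1--0  (sole → essential)
Essential prime implicants: -10-, 0--1, 1--0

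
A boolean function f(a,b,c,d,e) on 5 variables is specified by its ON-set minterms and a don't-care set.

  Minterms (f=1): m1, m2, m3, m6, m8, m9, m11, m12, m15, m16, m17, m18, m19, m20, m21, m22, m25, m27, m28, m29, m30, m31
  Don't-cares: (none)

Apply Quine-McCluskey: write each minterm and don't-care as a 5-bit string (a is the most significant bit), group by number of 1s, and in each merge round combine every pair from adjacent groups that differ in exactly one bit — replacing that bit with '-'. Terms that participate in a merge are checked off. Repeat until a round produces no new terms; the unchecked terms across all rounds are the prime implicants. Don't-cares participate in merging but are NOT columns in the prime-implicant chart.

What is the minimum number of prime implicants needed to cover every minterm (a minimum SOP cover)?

[col 0] 00001*, 00010*, 00011*, 00110*, 01000*, 01001*, 01011*, 01100*, 01111*, 10000*, 10001*, 10010*, 10011*, 10100*, 10101*, 10110*, 11001*, 11011*, 11100*, 11101*, 11110*, 11111*
[col 1] -0001*, -0010*, -0011*, -0110*, -1001*, -1011*, -1100, -1111*, 0-001*, 0-011*, 00-10*, 000-1*, 0001-*, 01-00, 01-11*, 010-1*, 0100-, 1-001*, 1-011*, 1-100*, 1-101*, 1-110*, 10-00*, 10-01*, 10-10*, 100-0*, 100-1*, 1000-*, 1001-*, 101-0*, 1010-*, 11-01*, 11-11*, 110-1*, 111-0*, 111-1*, 1110-*, 1111-*
[col 2] --001*, --011*, -0-10, -00-1*, -001-, -1-11, -10-1*, 0-0-1*, 1--01, 1-0-1*, 1-1-0, 1-10-, 10--0, 10-0-, 100--, 11--1, 111--
[col 3] --0-1
Prime implicants: --0-1, -0-10, -001-, -1-11, -1100, 01-00, 0100-, 1--01, 1-1-0, 1-10-, 10--0, 10-0-, 100--, 11--1, 111--
PI chart (minterm → PIs covering it):
  1 | --0-1  (sole → essential)
  2 | -0-10,-001-
  3 | --0-1,-001-
  6 | -0-10  (sole → essential)
  8 | 01-00,0100-
  9 | --0-1,0100-
  11 | --0-1,-1-11
  12 | -1100,01-00
  15 | -1-11  (sole → essential)
  16 | 10--0,10-0-,100--
  17 | --0-1,1--01,10-0-,100--
  18 | -0-10,-001-,10--0,100--
  19 | --0-1,-001-,100--
  20 | 1-1-0,1-10-,10--0,10-0-
  21 | 1--01,1-10-,10-0-
  22 | -0-10,1-1-0,10--0
  25 | --0-1,1--01,11--1
  27 | --0-1,-1-11,11--1
  28 | -1100,1-1-0,1-10-,111--
  29 | 1--01,1-10-,11--1,111--
  30 | 1-1-0,111--
  31 | -1-11,11--1,111--
Essential prime implicants: --0-1, -0-10, -1-11
Petrick residual → 01-00, 10-0-, 111--
Minimum SOP uses 6 PIs: c'e + b'de' + bde + a'bd'e' + ab'd' + abc

6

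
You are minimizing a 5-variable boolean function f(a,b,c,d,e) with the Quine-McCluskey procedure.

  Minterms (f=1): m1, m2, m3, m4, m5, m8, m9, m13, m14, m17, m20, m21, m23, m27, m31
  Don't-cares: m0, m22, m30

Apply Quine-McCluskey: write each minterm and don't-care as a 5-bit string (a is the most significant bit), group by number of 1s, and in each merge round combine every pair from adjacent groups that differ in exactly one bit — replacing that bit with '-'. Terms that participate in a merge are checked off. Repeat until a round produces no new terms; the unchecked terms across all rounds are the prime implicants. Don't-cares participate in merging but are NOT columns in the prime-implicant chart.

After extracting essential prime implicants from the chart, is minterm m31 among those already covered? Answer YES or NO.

YES

Round 0: 00000✓ 00001✓ 00010✓ 00011✓ 00100✓ 00101✓ 01000✓ 01001✓ 01101✓ 01110✓ 10001✓ 10100✓ 10101✓ 10110✓ 10111✓ 11011✓ 11110✓ 11111✓
Round 1: -0001✓ -0100✓ -0101✓ -1110 0-000✓ 0-001✓ 0-101✓ 00-00✓ 00-01✓ 000-0✓ 000-1✓ 0000-✓ 0001-✓ 0010-✓ 01-01✓ 0100-✓ 1-110✓ 1-111✓ 10-01✓ 101-0✓ 101-1✓ 1010-✓ 1011-✓ 11-11 1111-✓
Round 2: -0-01 -010- 0--01 0-00- 00-0- 000-- 1-11- 101--
PIs = {-0-01, -010-, -1110, 0--01, 0-00-, 00-0-, 000--, 1-11-, 101--, 11-11}
Coverage chart:
  m1: -0-01,0--01,0-00-,00-0-,000--
  m2: 000-- ←essential
  m3: 000-- ←essential
  m4: -010-,00-0-
  m5: -0-01,-010-,0--01,00-0-
  m8: 0-00- ←essential
  m9: 0--01,0-00-
  m13: 0--01 ←essential
  m14: -1110 ←essential
  m17: -0-01 ←essential
  m20: -010-,101--
  m21: -0-01,-010-,101--
  m23: 1-11-,101--
  m27: 11-11 ←essential
  m31: 1-11-,11-11
Essential: -0-01, -1110, 0--01, 0-00-, 000--, 11-11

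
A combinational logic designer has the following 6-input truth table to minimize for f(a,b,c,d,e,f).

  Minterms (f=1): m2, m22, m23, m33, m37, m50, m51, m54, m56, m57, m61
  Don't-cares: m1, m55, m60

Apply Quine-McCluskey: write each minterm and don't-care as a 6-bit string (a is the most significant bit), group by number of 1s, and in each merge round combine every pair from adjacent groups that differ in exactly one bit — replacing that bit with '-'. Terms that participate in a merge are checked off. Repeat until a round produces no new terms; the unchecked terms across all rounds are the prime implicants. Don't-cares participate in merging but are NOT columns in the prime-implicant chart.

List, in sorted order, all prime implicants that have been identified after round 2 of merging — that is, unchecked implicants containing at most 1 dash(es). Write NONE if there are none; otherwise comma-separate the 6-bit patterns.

-00001, 000010, 100-01

[col 0] 000001*, 000010, 010110*, 010111*, 100001*, 100101*, 110010*, 110011*, 110110*, 110111*, 111000*, 111001*, 111100*, 111101*
[col 1] -00001, -10110*, -10111*, 01011-*, 100-01, 110-10*, 110-11*, 11001-*, 11011-*, 111-00*, 111-01*, 11100-*, 11110-*
[col 2] -1011-, 110-1-, 111-0-
Prime implicants: -00001, -1011-, 000010, 100-01, 110-1-, 111-0-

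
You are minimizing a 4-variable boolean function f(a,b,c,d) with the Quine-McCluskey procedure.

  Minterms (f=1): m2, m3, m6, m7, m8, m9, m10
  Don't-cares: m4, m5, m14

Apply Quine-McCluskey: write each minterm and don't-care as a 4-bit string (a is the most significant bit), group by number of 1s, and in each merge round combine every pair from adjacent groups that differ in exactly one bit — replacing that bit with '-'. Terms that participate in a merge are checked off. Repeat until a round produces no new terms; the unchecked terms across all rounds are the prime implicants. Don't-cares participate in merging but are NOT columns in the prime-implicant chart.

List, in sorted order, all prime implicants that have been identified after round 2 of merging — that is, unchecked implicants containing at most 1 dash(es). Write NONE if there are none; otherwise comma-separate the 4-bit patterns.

10-0, 100-

Round 0: 0010✓ 0011✓ 0100✓ 0101✓ 0110✓ 0111✓ 1000✓ 1001✓ 1010✓ 1110✓
Round 1: -010✓ -110✓ 0-10✓ 0-11✓ 001-✓ 01-0✓ 01-1✓ 010-✓ 011-✓ 1-10✓ 10-0 100-
Round 2: --10 0-1- 01--
PIs = {--10, 0-1-, 01--, 10-0, 100-}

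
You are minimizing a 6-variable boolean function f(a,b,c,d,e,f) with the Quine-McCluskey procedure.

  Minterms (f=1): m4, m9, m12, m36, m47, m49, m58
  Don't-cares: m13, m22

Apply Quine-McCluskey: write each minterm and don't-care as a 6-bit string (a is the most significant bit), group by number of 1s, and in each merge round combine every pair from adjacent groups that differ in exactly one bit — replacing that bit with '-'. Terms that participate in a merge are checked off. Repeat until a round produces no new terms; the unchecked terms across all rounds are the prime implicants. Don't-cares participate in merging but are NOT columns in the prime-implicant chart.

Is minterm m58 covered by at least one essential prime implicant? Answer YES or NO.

Round 0: 000100✓ 001001✓ 001100✓ 001101✓ 010110 100100✓ 101111 110001 111010
Round 1: -00100 00-100 001-01 00110-
PIs = {-00100, 00-100, 001-01, 00110-, 010110, 101111, 110001, 111010}
Coverage chart:
  m4: -00100,00-100
  m9: 001-01 ←essential
  m12: 00-100,00110-
  m36: -00100 ←essential
  m47: 101111 ←essential
  m49: 110001 ←essential
  m58: 111010 ←essential
Essential: -00100, 001-01, 101111, 110001, 111010

YES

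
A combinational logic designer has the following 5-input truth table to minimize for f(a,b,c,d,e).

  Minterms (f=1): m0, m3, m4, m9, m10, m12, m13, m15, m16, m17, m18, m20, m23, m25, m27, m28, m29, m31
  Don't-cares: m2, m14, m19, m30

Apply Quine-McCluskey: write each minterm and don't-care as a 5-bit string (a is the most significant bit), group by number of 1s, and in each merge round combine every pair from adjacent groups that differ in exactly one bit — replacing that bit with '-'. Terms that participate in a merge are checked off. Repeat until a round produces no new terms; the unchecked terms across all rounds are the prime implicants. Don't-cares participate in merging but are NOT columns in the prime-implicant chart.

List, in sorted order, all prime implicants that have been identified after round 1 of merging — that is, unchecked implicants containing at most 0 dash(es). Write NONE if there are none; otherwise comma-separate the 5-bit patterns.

NONE

Round 0: 00000✓ 00010✓ 00011✓ 00100✓ 01001✓ 01010✓ 01100✓ 01101✓ 01110✓ 01111✓ 10000✓ 10001✓ 10010✓ 10011✓ 10100✓ 10111✓ 11001✓ 11011✓ 11100✓ 11101✓ 11110✓ 11111✓
Round 1: -0000✓ -0010✓ -0011✓ -0100✓ -1001✓ -1100✓ -1101✓ -1110✓ -1111✓ 0-010 0-100✓ 00-00✓ 000-0✓ 0001-✓ 01-01✓ 01-10 011-0✓ 011-1✓ 0110-✓ 0111-✓ 1-001✓ 1-011✓ 1-100✓ 1-111✓ 10-00✓ 10-11✓ 100-0✓ 100-1✓ 1000-✓ 1001-✓ 11-01✓ 11-11✓ 110-1✓ 111-0✓ 111-1✓ 1110-✓ 1111-✓
Round 2: --100 -0-00 -00-0 -001- -1-01 -11-0✓ -11-1✓ -110-✓ -111-✓ 011--✓ 1--11 1-0-1 100-- 11--1 111--✓
Round 3: -11--
PIs = {--100, -0-00, -00-0, -001-, -1-01, -11--, 0-010, 01-10, 1--11, 1-0-1, 100--, 11--1}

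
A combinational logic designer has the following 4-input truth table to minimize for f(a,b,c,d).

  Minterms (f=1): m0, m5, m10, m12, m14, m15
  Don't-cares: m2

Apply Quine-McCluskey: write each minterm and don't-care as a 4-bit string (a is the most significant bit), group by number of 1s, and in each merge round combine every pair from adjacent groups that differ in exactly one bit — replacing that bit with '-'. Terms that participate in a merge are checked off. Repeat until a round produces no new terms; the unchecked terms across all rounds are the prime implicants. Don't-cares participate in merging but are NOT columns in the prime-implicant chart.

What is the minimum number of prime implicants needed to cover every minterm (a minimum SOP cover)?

5

Round 0: 0000✓ 0010✓ 0101 1010✓ 1100✓ 1110✓ 1111✓
Round 1: -010 00-0 1-10 11-0 111-
PIs = {-010, 00-0, 0101, 1-10, 11-0, 111-}
Coverage chart:
  m0: 00-0 ←essential
  m5: 0101 ←essential
  m10: -010,1-10
  m12: 11-0 ←essential
  m14: 1-10,11-0,111-
  m15: 111- ←essential
Essential: 00-0, 0101, 11-0, 111-
Petrick residual → -010
Min cover (5 terms): b'cd' + a'b'd' + a'bc'd + abd' + abc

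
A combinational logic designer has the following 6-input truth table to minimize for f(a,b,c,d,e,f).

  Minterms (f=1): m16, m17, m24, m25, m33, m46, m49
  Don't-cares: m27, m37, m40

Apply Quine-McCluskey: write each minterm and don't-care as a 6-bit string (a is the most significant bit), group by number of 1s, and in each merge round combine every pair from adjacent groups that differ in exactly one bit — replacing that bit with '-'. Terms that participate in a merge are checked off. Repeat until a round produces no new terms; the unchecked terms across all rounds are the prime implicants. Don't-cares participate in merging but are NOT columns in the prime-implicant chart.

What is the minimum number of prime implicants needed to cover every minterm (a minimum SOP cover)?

3

size-2^0 implicants → 010000(✓)  010001(✓)  011000(✓)  011001(✓)  011011(✓)  100001(✓)  100101(✓)  101000  101110  110001(✓)
size-2^1 implicants → -10001  01-000(✓)  01-001(✓)  01000-(✓)  0110-1  01100-(✓)  1-0001  100-01
size-2^2 implicants → 01-00-
Unchecked terms (primes): -10001, 01-00-, 0110-1, 1-0001, 100-01, 101000, 101110
Minterm coverage:
  m16 ⊆ 01-00- [E]
  m17 ⊆ -10001,01-00-
  m24 ⊆ 01-00- [E]
  m25 ⊆ 01-00-,0110-1
  m33 ⊆ 1-0001,100-01
  m46 ⊆ 101110 [E]
  m49 ⊆ -10001,1-0001
E = {01-00-, 101110}
Petrick residual → 1-0001
Cover = a'bd'e' + ac'd'e'f + ab'cdef'  |cover|=3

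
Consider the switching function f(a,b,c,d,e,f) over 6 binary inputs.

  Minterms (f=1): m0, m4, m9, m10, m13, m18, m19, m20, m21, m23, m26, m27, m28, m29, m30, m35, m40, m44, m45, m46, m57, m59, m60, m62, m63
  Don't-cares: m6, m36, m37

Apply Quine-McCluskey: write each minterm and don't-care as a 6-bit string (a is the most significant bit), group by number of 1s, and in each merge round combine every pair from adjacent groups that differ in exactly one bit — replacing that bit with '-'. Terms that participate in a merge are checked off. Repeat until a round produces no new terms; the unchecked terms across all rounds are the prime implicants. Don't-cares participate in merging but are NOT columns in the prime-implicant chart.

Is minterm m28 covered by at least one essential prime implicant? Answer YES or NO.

Round 0: 000000✓ 000100✓ 000110✓ 001001✓ 001010✓ 001101✓ 010010✓ 010011✓ 010100✓ 010101✓ 010111✓ 011010✓ 011011✓ 011100✓ 011101✓ 011110✓ 100011 100100✓ 100101✓ 101000✓ 101100✓ 101101✓ 101110✓ 111001✓ 111011✓ 111100✓ 111110✓ 111111✓
Round 1: -00100 -01101 -11011 -11100✓ -11110✓ 0-0100 0-1010 0-1101 000-00 0001-0 001-01 01-010✓ 01-011✓ 01-100✓ 01-101✓ 010-11 01001-✓ 0101-1 01010-✓ 011-10 01101-✓ 0111-0✓ 01110-✓ 1-1100✓ 1-1110✓ 10-100✓ 10-101✓ 10010-✓ 101-00 1011-0✓ 10110-✓ 111-11 1110-1 1111-0✓ 11111-
Round 2: -111-0 01-01- 01-10- 1-11-0 10-10-
PIs = {-00100, -01101, -11011, -111-0, 0-0100, 0-1010, 0-1101, 000-00, 0001-0, 001-01, 01-01-, 01-10-, 010-11, 0101-1, 011-10, 1-11-0, 10-10-, 100011, 101-00, 111-11, 1110-1, 11111-}
Coverage chart:
  m0: 000-00 ←essential
  m4: -00100,0-0100,000-00,0001-0
  m9: 001-01 ←essential
  m10: 0-1010 ←essential
  m13: -01101,0-1101,001-01
  m18: 01-01- ←essential
  m19: 01-01-,010-11
  m20: 0-0100,01-10-
  m21: 01-10-,0101-1
  m23: 010-11,0101-1
  m26: 0-1010,01-01-,011-10
  m27: -11011,01-01-
  m28: -111-0,01-10-
  m29: 0-1101,01-10-
  m30: -111-0,011-10
  m35: 100011 ←essential
  m40: 101-00 ←essential
  m44: 1-11-0,10-10-,101-00
  m45: -01101,10-10-
  m46: 1-11-0 ←essential
  m57: 1110-1 ←essential
  m59: -11011,111-11,1110-1
  m60: -111-0,1-11-0
  m62: -111-0,1-11-0,11111-
  m63: 111-11,11111-
Essential: 0-1010, 000-00, 001-01, 01-01-, 1-11-0, 100011, 101-00, 1110-1

NO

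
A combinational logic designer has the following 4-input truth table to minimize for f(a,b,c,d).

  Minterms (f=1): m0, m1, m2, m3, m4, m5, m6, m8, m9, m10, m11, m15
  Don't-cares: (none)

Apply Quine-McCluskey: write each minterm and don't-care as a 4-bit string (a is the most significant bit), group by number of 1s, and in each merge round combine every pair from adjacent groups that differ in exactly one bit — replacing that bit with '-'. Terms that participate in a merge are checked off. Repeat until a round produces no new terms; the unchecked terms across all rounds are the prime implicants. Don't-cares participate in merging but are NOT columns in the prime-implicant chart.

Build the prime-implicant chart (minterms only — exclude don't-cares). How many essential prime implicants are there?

size-2^0 implicants → 0000(✓)  0001(✓)  0010(✓)  0011(✓)  0100(✓)  0101(✓)  0110(✓)  1000(✓)  1001(✓)  1010(✓)  1011(✓)  1111(✓)
size-2^1 implicants → -000(✓)  -001(✓)  -010(✓)  -011(✓)  0-00(✓)  0-01(✓)  0-10(✓)  00-0(✓)  00-1(✓)  000-(✓)  001-(✓)  01-0(✓)  010-(✓)  1-11  10-0(✓)  10-1(✓)  100-(✓)  101-(✓)
size-2^2 implicants → -0-0(✓)  -0-1(✓)  -00-(✓)  -01-(✓)  0--0  0-0-  00--(✓)  10--(✓)
size-2^3 implicants → -0--
Unchecked terms (primes): -0--, 0--0, 0-0-, 1-11
Minterm coverage:
  m0 ⊆ -0--,0--0,0-0-
  m1 ⊆ -0--,0-0-
  m2 ⊆ -0--,0--0
  m3 ⊆ -0-- [E]
  m4 ⊆ 0--0,0-0-
  m5 ⊆ 0-0- [E]
  m6 ⊆ 0--0 [E]
  m8 ⊆ -0-- [E]
  m9 ⊆ -0-- [E]
  m10 ⊆ -0-- [E]
  m11 ⊆ -0--,1-11
  m15 ⊆ 1-11 [E]
E = {-0--, 0--0, 0-0-, 1-11}

4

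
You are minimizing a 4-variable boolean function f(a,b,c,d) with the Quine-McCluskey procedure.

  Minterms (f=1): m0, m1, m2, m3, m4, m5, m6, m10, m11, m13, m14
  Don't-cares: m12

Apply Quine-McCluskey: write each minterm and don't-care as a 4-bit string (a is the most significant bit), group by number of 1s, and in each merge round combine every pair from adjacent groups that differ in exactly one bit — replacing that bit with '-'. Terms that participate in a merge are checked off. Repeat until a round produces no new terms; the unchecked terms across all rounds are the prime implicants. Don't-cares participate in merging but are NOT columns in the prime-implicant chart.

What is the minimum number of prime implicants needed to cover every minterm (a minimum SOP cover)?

[col 0] 0000*, 0001*, 0010*, 0011*, 0100*, 0101*, 0110*, 1010*, 1011*, 1100*, 1101*, 1110*
[col 1] -010*, -011*, -100*, -101*, -110*, 0-00*, 0-01*, 0-10*, 00-0*, 00-1*, 000-*, 001-*, 01-0*, 010-*, 1-10*, 101-*, 11-0*, 110-*
[col 2] --10, -01-, -1-0, -10-, 0--0, 0-0-, 00--
Prime implicants: --10, -01-, -1-0, -10-, 0--0, 0-0-, 00--
PI chart (minterm → PIs covering it):
  0 | 0--0,0-0-,00--
  1 | 0-0-,00--
  2 | --10,-01-,0--0,00--
  3 | -01-,00--
  4 | -1-0,-10-,0--0,0-0-
  5 | -10-,0-0-
  6 | --10,-1-0,0--0
  10 | --10,-01-
  11 | -01-  (sole → essential)
  13 | -10-  (sole → essential)
  14 | --10,-1-0
Essential prime implicants: -01-, -10-
Petrick residual → --10, 0-0-
Minimum SOP uses 4 PIs: cd' + b'c + bc' + a'c'

4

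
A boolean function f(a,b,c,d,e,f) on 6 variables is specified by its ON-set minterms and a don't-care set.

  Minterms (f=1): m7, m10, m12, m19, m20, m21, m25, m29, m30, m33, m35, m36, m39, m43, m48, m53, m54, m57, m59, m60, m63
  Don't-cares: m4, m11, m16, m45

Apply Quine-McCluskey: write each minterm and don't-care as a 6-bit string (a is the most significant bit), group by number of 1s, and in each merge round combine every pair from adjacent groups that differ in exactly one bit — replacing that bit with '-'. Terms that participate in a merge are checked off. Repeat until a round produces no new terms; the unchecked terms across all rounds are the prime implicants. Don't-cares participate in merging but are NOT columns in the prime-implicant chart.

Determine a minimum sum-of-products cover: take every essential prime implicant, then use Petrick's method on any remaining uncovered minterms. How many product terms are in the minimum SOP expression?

[col 0] 000100*, 000111*, 001010*, 001011*, 001100*, 010000*, 010011, 010100*, 010101*, 011001*, 011101*, 011110, 100001*, 100011*, 100100*, 100111*, 101011*, 101101, 110000*, 110101*, 110110, 111001*, 111011*, 111100, 111111*
[col 1] -00100, -00111, -01011, -10000, -10101, -11001, 0-0100, 00-100, 00101-, 01-101, 010-00, 01010-, 011-01, 1-1011, 10-011, 100-11, 1000-1, 111-11, 1110-1
Prime implicants: -00100, -00111, -01011, -10000, -10101, -11001, 0-0100, 00-100, 00101-, 01-101, 010-00, 010011, 01010-, 011-01, 011110, 1-1011, 10-011, 100-11, 1000-1, 101101, 110110, 111-11, 1110-1, 111100
PI chart (minterm → PIs covering it):
  7 | -00111  (sole → essential)
  10 | 00101-  (sole → essential)
  12 | 00-100  (sole → essential)
  19 | 010011  (sole → essential)
  20 | 0-0100,010-00,01010-
  21 | -10101,01-101,01010-
  25 | -11001,011-01
  29 | 01-101,011-01
  30 | 011110  (sole → essential)
  33 | 1000-1  (sole → essential)
  35 | 10-011,100-11,1000-1
  36 | -00100  (sole → essential)
  39 | -00111,100-11
  43 | -01011,1-1011,10-011
  48 | -10000  (sole → essential)
  53 | -10101  (sole → essential)
  54 | 110110  (sole → essential)
  57 | -11001,1110-1
  59 | 1-1011,111-11,1110-1
  60 | 111100  (sole → essential)
  63 | 111-11  (sole → essential)
Essential prime implicants: -00100, -00111, -10000, -10101, 00-100, 00101-, 010011, 011110, 1000-1, 110110, 111-11, 111100
Petrick residual → -01011, -11001, 0-0100, 01-101
Minimum SOP uses 16 PIs: b'c'de'f' + b'c'def + b'cd'ef + bc'd'e'f' + bc'de'f + bcd'e'f + a'c'de'f' + a'b'de'f' + a'b'cd'e + a'bde'f + a'bc'd'ef + a'bcdef' + ab'c'd'f + abc'def' + abcef + abcde'f'

16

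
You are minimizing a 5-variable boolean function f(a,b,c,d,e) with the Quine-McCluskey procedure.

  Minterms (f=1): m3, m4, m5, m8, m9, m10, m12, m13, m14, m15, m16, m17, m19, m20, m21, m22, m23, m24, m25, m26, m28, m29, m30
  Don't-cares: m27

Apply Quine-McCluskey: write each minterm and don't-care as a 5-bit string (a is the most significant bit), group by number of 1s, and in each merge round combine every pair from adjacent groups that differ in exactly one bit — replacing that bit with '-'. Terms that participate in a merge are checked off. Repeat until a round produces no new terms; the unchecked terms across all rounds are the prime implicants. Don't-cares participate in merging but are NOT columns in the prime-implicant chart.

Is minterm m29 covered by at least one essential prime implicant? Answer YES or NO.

YES

size-2^0 implicants → 00011(✓)  00100(✓)  00101(✓)  01000(✓)  01001(✓)  01010(✓)  01100(✓)  01101(✓)  01110(✓)  01111(✓)  10000(✓)  10001(✓)  10011(✓)  10100(✓)  10101(✓)  10110(✓)  10111(✓)  11000(✓)  11001(✓)  11010(✓)  11011(✓)  11100(✓)  11101(✓)  11110(✓)
size-2^1 implicants → -0011  -0100(✓)  -0101(✓)  -1000(✓)  -1001(✓)  -1010(✓)  -1100(✓)  -1101(✓)  -1110(✓)  0-100(✓)  0-101(✓)  0010-(✓)  01-00(✓)  01-01(✓)  01-10(✓)  010-0(✓)  0100-(✓)  011-0(✓)  011-1(✓)  0110-(✓)  0111-(✓)  1-000(✓)  1-001(✓)  1-011(✓)  1-100(✓)  1-101(✓)  1-110(✓)  10-00(✓)  10-01(✓)  10-11(✓)  100-1(✓)  1000-(✓)  101-0(✓)  101-1(✓)  1010-(✓)  1011-(✓)  11-00(✓)  11-01(✓)  11-10(✓)  110-0(✓)  110-1(✓)  1100-(✓)  1101-(✓)  111-0(✓)  1110-(✓)
size-2^2 implicants → --100(✓)  --101(✓)  -010-(✓)  -1-00(✓)  -1-01(✓)  -1-10(✓)  -10-0(✓)  -100-(✓)  -11-0(✓)  -110-(✓)  0-10-(✓)  01--0(✓)  01-0-(✓)  011--  1--00(✓)  1--01(✓)  1-0-1  1-00-(✓)  1-1-0  1-10-(✓)  10--1  10-0-(✓)  101--  11--0(✓)  11-0-(✓)  110--
size-2^3 implicants → --10-  -1--0  -1-0-  1--0-
Unchecked terms (primes): --10-, -0011, -1--0, -1-0-, 011--, 1--0-, 1-0-1, 1-1-0, 10--1, 101--, 110--
Minterm coverage:
  m3 ⊆ -0011 [E]
  m4 ⊆ --10- [E]
  m5 ⊆ --10- [E]
  m8 ⊆ -1--0,-1-0-
  m9 ⊆ -1-0- [E]
  m10 ⊆ -1--0 [E]
  m12 ⊆ --10-,-1--0,-1-0-,011--
  m13 ⊆ --10-,-1-0-,011--
  m14 ⊆ -1--0,011--
  m15 ⊆ 011-- [E]
  m16 ⊆ 1--0- [E]
  m17 ⊆ 1--0-,1-0-1,10--1
  m19 ⊆ -0011,1-0-1,10--1
  m20 ⊆ --10-,1--0-,1-1-0,101--
  m21 ⊆ --10-,1--0-,10--1,101--
  m22 ⊆ 1-1-0,101--
  m23 ⊆ 10--1,101--
  m24 ⊆ -1--0,-1-0-,1--0-,110--
  m25 ⊆ -1-0-,1--0-,1-0-1,110--
  m26 ⊆ -1--0,110--
  m28 ⊆ --10-,-1--0,-1-0-,1--0-,1-1-0
  m29 ⊆ --10-,-1-0-,1--0-
  m30 ⊆ -1--0,1-1-0
E = {--10-, -0011, -1--0, -1-0-, 011--, 1--0-}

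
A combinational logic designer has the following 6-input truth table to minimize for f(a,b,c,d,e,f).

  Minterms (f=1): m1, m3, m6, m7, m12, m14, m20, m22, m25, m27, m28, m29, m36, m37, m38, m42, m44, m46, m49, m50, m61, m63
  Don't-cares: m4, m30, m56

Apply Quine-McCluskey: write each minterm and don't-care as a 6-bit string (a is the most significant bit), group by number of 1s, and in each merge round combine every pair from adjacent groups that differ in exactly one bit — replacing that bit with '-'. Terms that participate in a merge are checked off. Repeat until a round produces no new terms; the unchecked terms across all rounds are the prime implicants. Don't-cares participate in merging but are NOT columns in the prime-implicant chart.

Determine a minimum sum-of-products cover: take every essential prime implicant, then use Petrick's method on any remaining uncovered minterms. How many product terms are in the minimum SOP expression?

[col 0] 000001*, 000011*, 000100*, 000110*, 000111*, 001100*, 001110*, 010100*, 010110*, 011001*, 011011*, 011100*, 011101*, 011110*, 100100*, 100101*, 100110*, 101010*, 101100*, 101110*, 110001, 110010, 111000, 111101*, 111111*
[col 1] -00100*, -00110*, -01100*, -01110*, -11101, 0-0100*, 0-0110*, 0-1100*, 0-1110*, 00-100*, 00-110*, 000-11, 0000-1, 0001-0*, 00011-, 0011-0*, 01-100*, 01-110*, 0101-0*, 011-01, 0110-1, 0111-0*, 01110-, 10-100*, 10-110*, 1001-0*, 10010-, 101-10, 1011-0*, 1111-1
[col 2] -0-100*, -0-110*, -001-0*, -011-0*, 0--100*, 0--110*, 0-01-0*, 0-11-0*, 00-1-0*, 01-1-0*, 10-1-0*
[col 3] -0-1-0, 0--1-0
Prime implicants: -0-1-0, -11101, 0--1-0, 000-11, 0000-1, 00011-, 011-01, 0110-1, 01110-, 10010-, 101-10, 110001, 110010, 111000, 1111-1
PI chart (minterm → PIs covering it):
  1 | 0000-1  (sole → essential)
  3 | 000-11,0000-1
  6 | -0-1-0,0--1-0,00011-
  7 | 000-11,00011-
  12 | -0-1-0,0--1-0
  14 | -0-1-0,0--1-0
  20 | 0--1-0  (sole → essential)
  22 | 0--1-0  (sole → essential)
  25 | 011-01,0110-1
  27 | 0110-1  (sole → essential)
  28 | 0--1-0,01110-
  29 | -11101,011-01,01110-
  36 | -0-1-0,10010-
  37 | 10010-  (sole → essential)
  38 | -0-1-0  (sole → essential)
  42 | 101-10  (sole → essential)
  44 | -0-1-0  (sole → essential)
  46 | -0-1-0,101-10
  49 | 110001  (sole → essential)
  50 | 110010  (sole → essential)
  61 | -11101,1111-1
  63 | 1111-1  (sole → essential)
Essential prime implicants: -0-1-0, 0--1-0, 0000-1, 0110-1, 10010-, 101-10, 110001, 110010, 1111-1
Petrick residual → -11101, 000-11
Minimum SOP uses 11 PIs: b'df' + bcde'f + a'df' + a'b'c'ef + a'b'c'd'f + a'bcd'f + ab'c'de' + ab'cef' + abc'd'e'f + abc'd'ef' + abcdf

11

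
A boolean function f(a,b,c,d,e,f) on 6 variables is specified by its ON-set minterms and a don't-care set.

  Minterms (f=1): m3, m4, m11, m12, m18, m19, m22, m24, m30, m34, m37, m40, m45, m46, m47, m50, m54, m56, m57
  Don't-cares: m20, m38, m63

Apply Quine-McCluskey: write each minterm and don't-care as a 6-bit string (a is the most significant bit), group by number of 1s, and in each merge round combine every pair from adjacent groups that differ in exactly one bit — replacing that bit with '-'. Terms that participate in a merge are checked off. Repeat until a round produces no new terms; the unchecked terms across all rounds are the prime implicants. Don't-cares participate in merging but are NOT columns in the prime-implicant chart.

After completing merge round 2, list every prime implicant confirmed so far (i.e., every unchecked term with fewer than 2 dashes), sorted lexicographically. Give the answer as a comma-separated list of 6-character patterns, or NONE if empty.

size-2^0 implicants → 000011(✓)  000100(✓)  001011(✓)  001100(✓)  010010(✓)  010011(✓)  010100(✓)  010110(✓)  011000(✓)  011110(✓)  100010(✓)  100101(✓)  100110(✓)  101000(✓)  101101(✓)  101110(✓)  101111(✓)  110010(✓)  110110(✓)  111000(✓)  111001(✓)  111111(✓)
size-2^1 implicants → -10010(✓)  -10110(✓)  -11000  0-0011  0-0100  00-011  00-100  01-110  010-10(✓)  01001-  0101-0  1-0010(✓)  1-0110(✓)  1-1000  1-1111  10-101  10-110  100-10(✓)  1011-1  10111-  110-10(✓)  11100-
size-2^2 implicants → -10-10  1-0-10
Unchecked terms (primes): -10-10, -11000, 0-0011, 0-0100, 00-011, 00-100, 01-110, 01001-, 0101-0, 1-0-10, 1-1000, 1-1111, 10-101, 10-110, 1011-1, 10111-, 11100-

-11000, 0-0011, 0-0100, 00-011, 00-100, 01-110, 01001-, 0101-0, 1-1000, 1-1111, 10-101, 10-110, 1011-1, 10111-, 11100-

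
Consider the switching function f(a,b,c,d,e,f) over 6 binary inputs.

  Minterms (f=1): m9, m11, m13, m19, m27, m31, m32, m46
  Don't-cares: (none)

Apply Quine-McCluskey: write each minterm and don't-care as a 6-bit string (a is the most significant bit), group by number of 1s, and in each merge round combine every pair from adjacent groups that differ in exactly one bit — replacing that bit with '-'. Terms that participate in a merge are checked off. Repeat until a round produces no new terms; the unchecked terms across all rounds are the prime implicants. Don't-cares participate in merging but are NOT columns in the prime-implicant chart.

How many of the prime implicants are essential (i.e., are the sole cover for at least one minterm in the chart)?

5

size-2^0 implicants → 001001(✓)  001011(✓)  001101(✓)  010011(✓)  011011(✓)  011111(✓)  100000  101110
size-2^1 implicants → 0-1011  001-01  0010-1  01-011  011-11
Unchecked terms (primes): 0-1011, 001-01, 0010-1, 01-011, 011-11, 100000, 101110
Minterm coverage:
  m9 ⊆ 001-01,0010-1
  m11 ⊆ 0-1011,0010-1
  m13 ⊆ 001-01 [E]
  m19 ⊆ 01-011 [E]
  m27 ⊆ 0-1011,01-011,011-11
  m31 ⊆ 011-11 [E]
  m32 ⊆ 100000 [E]
  m46 ⊆ 101110 [E]
E = {001-01, 01-011, 011-11, 100000, 101110}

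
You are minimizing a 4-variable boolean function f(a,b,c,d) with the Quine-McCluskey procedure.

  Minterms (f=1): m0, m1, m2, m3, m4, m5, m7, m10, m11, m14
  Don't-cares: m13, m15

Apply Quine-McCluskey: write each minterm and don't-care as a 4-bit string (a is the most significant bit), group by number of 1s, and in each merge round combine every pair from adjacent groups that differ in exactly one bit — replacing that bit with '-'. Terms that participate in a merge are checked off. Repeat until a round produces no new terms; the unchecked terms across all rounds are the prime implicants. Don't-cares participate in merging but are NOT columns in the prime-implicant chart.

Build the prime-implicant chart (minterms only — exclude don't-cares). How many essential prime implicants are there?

2

[col 0] 0000*, 0001*, 0010*, 0011*, 0100*, 0101*, 0111*, 1010*, 1011*, 1101*, 1110*, 1111*
[col 1] -010*, -011*, -101*, -111*, 0-00*, 0-01*, 0-11*, 00-0*, 00-1*, 000-*, 001-*, 01-1*, 010-*, 1-10*, 1-11*, 101-*, 11-1*, 111-*
[col 2] --11, -01-, -1-1, 0--1, 0-0-, 00--, 1-1-
Prime implicants: --11, -01-, -1-1, 0--1, 0-0-, 00--, 1-1-
PI chart (minterm → PIs covering it):
  0 | 0-0-,00--
  1 | 0--1,0-0-,00--
  2 | -01-,00--
  3 | --11,-01-,0--1,00--
  4 | 0-0-  (sole → essential)
  5 | -1-1,0--1,0-0-
  7 | --11,-1-1,0--1
  10 | -01-,1-1-
  11 | --11,-01-,1-1-
  14 | 1-1-  (sole → essential)
Essential prime implicants: 0-0-, 1-1-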